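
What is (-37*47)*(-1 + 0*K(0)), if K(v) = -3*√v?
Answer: 1739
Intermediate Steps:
(-37*47)*(-1 + 0*K(0)) = (-37*47)*(-1 + 0*(-3*√0)) = -1739*(-1 + 0*(-3*0)) = -1739*(-1 + 0*0) = -1739*(-1 + 0) = -1739*(-1) = 1739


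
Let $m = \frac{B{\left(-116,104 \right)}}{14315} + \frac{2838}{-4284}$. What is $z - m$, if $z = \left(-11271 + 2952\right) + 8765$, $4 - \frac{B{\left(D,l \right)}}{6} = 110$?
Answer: $\frac{93178591}{208590} \approx 446.71$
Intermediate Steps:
$B{\left(D,l \right)} = -636$ ($B{\left(D,l \right)} = 24 - 660 = -636$)
$z = 446$ ($z = -8319 + 8765 = 446$)
$m = - \frac{147451}{208590}$ ($m = - \frac{636}{14315} + \frac{2838}{-4284} = \left(-636\right) \frac{1}{14315} + 2838 \left(- \frac{1}{4284}\right) = - \frac{636}{14315} - \frac{473}{714} = - \frac{147451}{208590} \approx -0.70689$)
$z - m = 446 - - \frac{147451}{208590} = 446 + \frac{147451}{208590} = \frac{93178591}{208590}$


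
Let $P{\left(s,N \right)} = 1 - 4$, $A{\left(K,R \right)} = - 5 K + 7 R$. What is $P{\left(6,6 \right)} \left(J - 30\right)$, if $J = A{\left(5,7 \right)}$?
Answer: $18$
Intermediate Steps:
$J = 24$ ($J = \left(-5\right) 5 + 7 \cdot 7 = -25 + 49 = 24$)
$P{\left(s,N \right)} = -3$ ($P{\left(s,N \right)} = 1 - 4 = -3$)
$P{\left(6,6 \right)} \left(J - 30\right) = - 3 \left(24 - 30\right) = \left(-3\right) \left(-6\right) = 18$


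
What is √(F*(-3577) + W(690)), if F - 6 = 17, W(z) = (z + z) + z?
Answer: I*√80201 ≈ 283.2*I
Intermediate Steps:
W(z) = 3*z (W(z) = 2*z + z = 3*z)
F = 23 (F = 6 + 17 = 23)
√(F*(-3577) + W(690)) = √(23*(-3577) + 3*690) = √(-82271 + 2070) = √(-80201) = I*√80201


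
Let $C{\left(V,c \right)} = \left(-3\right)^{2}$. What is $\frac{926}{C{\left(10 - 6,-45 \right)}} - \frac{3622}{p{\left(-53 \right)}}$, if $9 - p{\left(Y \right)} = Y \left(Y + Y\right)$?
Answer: $\frac{5226532}{50481} \approx 103.53$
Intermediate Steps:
$p{\left(Y \right)} = 9 - 2 Y^{2}$ ($p{\left(Y \right)} = 9 - Y \left(Y + Y\right) = 9 - Y 2 Y = 9 - 2 Y^{2}$)
$C{\left(V,c \right)} = 9$
$\frac{926}{C{\left(10 - 6,-45 \right)}} - \frac{3622}{p{\left(-53 \right)}} = \frac{926}{9} - \frac{3622}{9 - 2 \left(-53\right)^{2}} = 926 \cdot \frac{1}{9} - \frac{3622}{9 - 5618} = \frac{926}{9} - \frac{3622}{9 - 5618} = \frac{926}{9} - \frac{3622}{-5609} = \frac{926}{9} - - \frac{3622}{5609} = \frac{926}{9} + \frac{3622}{5609} = \frac{5226532}{50481}$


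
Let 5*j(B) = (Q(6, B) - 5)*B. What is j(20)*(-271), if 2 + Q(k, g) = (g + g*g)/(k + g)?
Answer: -128996/13 ≈ -9922.8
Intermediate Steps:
Q(k, g) = -2 + (g + g²)/(g + k) (Q(k, g) = -2 + (g + g*g)/(k + g) = -2 + (g + g²)/(g + k))
j(B) = B*(-5 + (-12 + B² - B)/(6 + B))/5 (j(B) = (((B² - B - 2*6)/(B + 6) - 5)*B)/5 = (((B² - B - 12)/(6 + B) - 5)*B)/5 = (((-12 + B² - B)/(6 + B) - 5)*B)/5 = ((-5 + (-12 + B² - B)/(6 + B))*B)/5 = (B*(-5 + (-12 + B² - B)/(6 + B)))/5 = B*(-5 + (-12 + B² - B)/(6 + B))/5)
j(20)*(-271) = ((⅕)*20*(-42 + 20² - 6*20)/(6 + 20))*(-271) = ((⅕)*20*(-42 + 400 - 120)/26)*(-271) = ((⅕)*20*(1/26)*238)*(-271) = (476/13)*(-271) = -128996/13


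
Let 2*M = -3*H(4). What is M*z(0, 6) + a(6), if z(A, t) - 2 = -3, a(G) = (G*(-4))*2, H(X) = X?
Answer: -42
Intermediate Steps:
a(G) = -8*G (a(G) = -4*G*2 = -8*G)
z(A, t) = -1 (z(A, t) = 2 - 3 = -1)
M = -6 (M = (-3*4)/2 = (½)*(-12) = -6)
M*z(0, 6) + a(6) = -6*(-1) - 8*6 = 6 - 48 = -42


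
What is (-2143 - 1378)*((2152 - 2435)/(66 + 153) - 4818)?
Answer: 3716151425/219 ≈ 1.6969e+7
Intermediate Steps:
(-2143 - 1378)*((2152 - 2435)/(66 + 153) - 4818) = -3521*(-283/219 - 4818) = -3521*(-1055425/219) = 3716151425/219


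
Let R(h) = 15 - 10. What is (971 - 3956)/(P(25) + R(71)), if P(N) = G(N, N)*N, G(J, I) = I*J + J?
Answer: -597/3251 ≈ -0.18364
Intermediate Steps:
G(J, I) = J + I*J
P(N) = N**2*(1 + N) (P(N) = (N*(1 + N))*N = N**2*(1 + N))
R(h) = 5
(971 - 3956)/(P(25) + R(71)) = (971 - 3956)/(25**2*(1 + 25) + 5) = -2985/(625*26 + 5) = -2985/(16250 + 5) = -2985/16255 = -2985*1/16255 = -597/3251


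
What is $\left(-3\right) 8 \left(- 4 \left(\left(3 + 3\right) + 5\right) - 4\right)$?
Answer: $1152$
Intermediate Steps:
$\left(-3\right) 8 \left(- 4 \left(\left(3 + 3\right) + 5\right) - 4\right) = - 24 \left(- 4 \left(6 + 5\right) - 4\right) = - 24 \left(\left(-4\right) 11 - 4\right) = - 24 \left(-44 - 4\right) = \left(-24\right) \left(-48\right) = 1152$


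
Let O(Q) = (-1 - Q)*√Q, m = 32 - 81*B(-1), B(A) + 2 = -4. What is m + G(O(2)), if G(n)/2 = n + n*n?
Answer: 554 - 6*√2 ≈ 545.51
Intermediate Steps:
B(A) = -6 (B(A) = -2 - 4 = -6)
m = 518 (m = 32 - 81*(-6) = 32 + 486 = 518)
O(Q) = √Q*(-1 - Q)
G(n) = 2*n + 2*n² (G(n) = 2*(n + n*n) = 2*(n + n²) = 2*n + 2*n²)
m + G(O(2)) = 518 + 2*(√2*(-1 - 1*2))*(1 + √2*(-1 - 1*2)) = 518 + 2*(√2*(-1 - 2))*(1 + √2*(-1 - 2)) = 518 + 2*(√2*(-3))*(1 + √2*(-3)) = 518 + 2*(-3*√2)*(1 - 3*√2) = 518 - 6*√2*(1 - 3*√2)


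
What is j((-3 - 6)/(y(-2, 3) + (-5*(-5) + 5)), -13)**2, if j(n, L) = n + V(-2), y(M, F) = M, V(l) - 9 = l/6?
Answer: 491401/7056 ≈ 69.643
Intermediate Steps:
V(l) = 9 + l/6
j(n, L) = 26/3 + n (j(n, L) = n + (9 + (1/6)*(-2)) = n + (9 - 1/3) = n + 26/3 = 26/3 + n)
j((-3 - 6)/(y(-2, 3) + (-5*(-5) + 5)), -13)**2 = (26/3 + (-3 - 6)/(-2 + (-5*(-5) + 5)))**2 = (26/3 - 9/(-2 + (25 + 5)))**2 = (26/3 - 9/(-2 + 30))**2 = (26/3 - 9/28)**2 = (701/84)**2 = 491401/7056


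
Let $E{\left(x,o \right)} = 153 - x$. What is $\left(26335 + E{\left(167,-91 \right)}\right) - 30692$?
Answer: $-4371$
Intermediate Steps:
$\left(26335 + E{\left(167,-91 \right)}\right) - 30692 = \left(26335 + \left(153 - 167\right)\right) - 30692 = \left(26335 - 14\right) - 30692 = 26321 - 30692 = -4371$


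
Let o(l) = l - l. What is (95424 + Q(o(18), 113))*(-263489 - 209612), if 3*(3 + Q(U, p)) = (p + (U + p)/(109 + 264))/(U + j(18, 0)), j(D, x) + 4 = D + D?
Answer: -808264064505215/17904 ≈ -4.5144e+10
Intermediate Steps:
j(D, x) = -4 + 2*D (j(D, x) = -4 + (D + D) = -4 + 2*D)
o(l) = 0
Q(U, p) = -3 + (U/373 + 374*p/373)/(3*(32 + U)) (Q(U, p) = -3 + ((p + (U + p)/(109 + 264))/(U + (-4 + 2*18)))/3 = -3 + ((p + (U + p)/373)/(U + (-4 + 36)))/3 = -3 + ((p + (U + p)*(1/373))/(U + 32))/3 = -3 + ((p + (U/373 + p/373))/(32 + U))/3 = -3 + ((U/373 + 374*p/373)/(32 + U))/3 = -3 + (U/373 + 374*p/373)/(3*(32 + U)))
(95424 + Q(o(18), 113))*(-263489 - 209612) = (95424 + 2*(-53712 - 1678*0 + 187*113)/(1119*(32 + 0)))*(-263489 - 209612) = (95424 + (2/1119)*(-53712 + 0 + 21131)/32)*(-473101) = (95424 + (2/1119)*(1/32)*(-32581))*(-473101) = (95424 - 32581/17904)*(-473101) = (1708438715/17904)*(-473101) = -808264064505215/17904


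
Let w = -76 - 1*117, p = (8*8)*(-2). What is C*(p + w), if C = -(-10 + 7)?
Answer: -963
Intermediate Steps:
C = 3 (C = -1*(-3) = 3)
p = -128 (p = 64*(-2) = -128)
w = -193 (w = -76 - 117 = -193)
C*(p + w) = 3*(-128 - 193) = 3*(-321) = -963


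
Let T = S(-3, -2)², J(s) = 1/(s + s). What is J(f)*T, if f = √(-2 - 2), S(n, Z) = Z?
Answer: -I ≈ -1.0*I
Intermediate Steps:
f = 2*I (f = √(-4) = 2*I ≈ 2.0*I)
J(s) = 1/(2*s)
T = 4 (T = (-2)² = 4)
J(f)*T = (1/(2*((2*I))))*4 = ((-I/2)/2)*4 = -I/4*4 = -I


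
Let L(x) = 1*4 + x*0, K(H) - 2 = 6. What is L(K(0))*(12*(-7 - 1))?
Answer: -384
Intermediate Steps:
K(H) = 8 (K(H) = 2 + 6 = 8)
L(x) = 4 (L(x) = 4 + 0 = 4)
L(K(0))*(12*(-7 - 1)) = 4*(12*(-7 - 1)) = 4*(12*(-8)) = 4*(-96) = -384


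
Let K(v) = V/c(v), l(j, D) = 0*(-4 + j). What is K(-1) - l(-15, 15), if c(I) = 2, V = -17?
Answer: -17/2 ≈ -8.5000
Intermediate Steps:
l(j, D) = 0
K(v) = -17/2
K(-1) - l(-15, 15) = -17/2 - 1*0 = -17/2 + 0 = -17/2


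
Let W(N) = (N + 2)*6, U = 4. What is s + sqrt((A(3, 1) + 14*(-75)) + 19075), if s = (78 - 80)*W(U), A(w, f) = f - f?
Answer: -72 + 5*sqrt(721) ≈ 62.257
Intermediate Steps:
W(N) = 12 + 6*N (W(N) = (2 + N)*6 = 12 + 6*N)
A(w, f) = 0
s = -72 (s = (78 - 80)*(12 + 6*4) = -2*(12 + 24) = -2*36 = -72)
s + sqrt((A(3, 1) + 14*(-75)) + 19075) = -72 + sqrt((0 + 14*(-75)) + 19075) = -72 + sqrt((0 - 1050) + 19075) = -72 + sqrt(-1050 + 19075) = -72 + sqrt(18025) = -72 + 5*sqrt(721)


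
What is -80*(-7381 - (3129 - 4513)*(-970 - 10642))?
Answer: 1286271120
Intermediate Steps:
-80*(-7381 - (3129 - 4513)*(-970 - 10642)) = -80*(-7381 - (-1384)*(-11612)) = -80*(-7381 - 1*16071008) = -80*(-7381 - 16071008) = -80*(-16078389) = 1286271120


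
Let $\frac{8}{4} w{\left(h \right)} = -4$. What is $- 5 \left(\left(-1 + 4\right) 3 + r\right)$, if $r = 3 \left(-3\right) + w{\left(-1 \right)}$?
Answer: $10$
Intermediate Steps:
$w{\left(h \right)} = -2$ ($w{\left(h \right)} = \frac{1}{2} \left(-4\right) = -2$)
$r = -11$ ($r = 3 \left(-3\right) - 2 = -9 - 2 = -11$)
$- 5 \left(\left(-1 + 4\right) 3 + r\right) = - 5 \left(\left(-1 + 4\right) 3 - 11\right) = - 5 \left(3 \cdot 3 - 11\right) = - 5 \left(9 - 11\right) = \left(-5\right) \left(-2\right) = 10$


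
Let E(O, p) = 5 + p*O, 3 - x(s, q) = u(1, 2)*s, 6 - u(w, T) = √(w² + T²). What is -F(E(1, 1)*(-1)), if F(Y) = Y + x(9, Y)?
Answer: 57 - 9*√5 ≈ 36.875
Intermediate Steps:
u(w, T) = 6 - √(T² + w²) (u(w, T) = 6 - √(w² + T²) = 6 - √(T² + w²))
x(s, q) = 3 - s*(6 - √5) (x(s, q) = 3 - (6 - √(2² + 1²))*s = 3 - (6 - √(4 + 1))*s = 3 - (6 - √5)*s = 3 - s*(6 - √5))
E(O, p) = 5 + O*p
F(Y) = -51 + Y + 9*√5 (F(Y) = Y + (3 - 1*9*(6 - √5)) = Y + (3 + (-54 + 9*√5)) = Y + (-51 + 9*√5) = -51 + Y + 9*√5)
-F(E(1, 1)*(-1)) = -(-51 + (5 + 1*1)*(-1) + 9*√5) = -(-51 + (5 + 1)*(-1) + 9*√5) = -(-51 + 6*(-1) + 9*√5) = -(-51 - 6 + 9*√5) = -(-57 + 9*√5) = 57 - 9*√5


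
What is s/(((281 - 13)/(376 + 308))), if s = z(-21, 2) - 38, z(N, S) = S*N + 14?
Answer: -11286/67 ≈ -168.45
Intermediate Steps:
z(N, S) = 14 + N*S (z(N, S) = N*S + 14 = 14 + N*S)
s = -66 (s = (14 - 21*2) - 38 = (14 - 42) - 38 = -28 - 38 = -66)
s/(((281 - 13)/(376 + 308))) = -66*(376 + 308)/(281 - 13) = -66/(268/684) = -66/(268*(1/684)) = -66/67/171 = -66*171/67 = -11286/67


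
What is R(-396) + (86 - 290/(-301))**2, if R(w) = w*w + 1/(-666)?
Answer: 9918650924471/60340266 ≈ 1.6438e+5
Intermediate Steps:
R(w) = -1/666 + w**2 (R(w) = w**2 - 1/666 = -1/666 + w**2)
R(-396) + (86 - 290/(-301))**2 = (-1/666 + (-396)**2) + (86 - 290/(-301))**2 = (-1/666 + 156816) + (86 - 290*(-1/301))**2 = 104439455/666 + (86 + 290/301)**2 = 104439455/666 + (26176/301)**2 = 104439455/666 + 685182976/90601 = 9918650924471/60340266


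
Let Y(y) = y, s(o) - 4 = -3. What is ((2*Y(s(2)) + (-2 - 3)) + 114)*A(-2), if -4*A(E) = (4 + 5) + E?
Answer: -777/4 ≈ -194.25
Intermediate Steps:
s(o) = 1 (s(o) = 4 - 3 = 1)
A(E) = -9/4 - E/4 (A(E) = -((4 + 5) + E)/4 = -(9 + E)/4 = -9/4 - E/4)
((2*Y(s(2)) + (-2 - 3)) + 114)*A(-2) = ((2*1 + (-2 - 3)) + 114)*(-9/4 - 1/4*(-2)) = ((2 - 5) + 114)*(-9/4 + 1/2) = (-3 + 114)*(-7/4) = 111*(-7/4) = -777/4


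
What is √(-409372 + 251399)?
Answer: I*√157973 ≈ 397.46*I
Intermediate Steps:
√(-409372 + 251399) = √(-157973) = I*√157973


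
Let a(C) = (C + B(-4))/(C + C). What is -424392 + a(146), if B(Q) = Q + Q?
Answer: -61961163/146 ≈ -4.2439e+5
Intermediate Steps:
B(Q) = 2*Q
a(C) = (-8 + C)/(2*C) (a(C) = (C + 2*(-4))/(C + C) = (C - 8)/((2*C)) = (-8 + C)*(1/(2*C)) = (-8 + C)/(2*C))
-424392 + a(146) = -424392 + (1/2)*(-8 + 146)/146 = -424392 + (1/2)*(1/146)*138 = -424392 + 69/146 = -61961163/146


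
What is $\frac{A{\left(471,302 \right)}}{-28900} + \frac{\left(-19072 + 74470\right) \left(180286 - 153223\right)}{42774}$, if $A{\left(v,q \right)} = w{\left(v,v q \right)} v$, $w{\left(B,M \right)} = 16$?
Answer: $\frac{1805316674739}{51507025} \approx 35050.0$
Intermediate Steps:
$A{\left(v,q \right)} = 16 v$
$\frac{A{\left(471,302 \right)}}{-28900} + \frac{\left(-19072 + 74470\right) \left(180286 - 153223\right)}{42774} = \frac{16 \cdot 471}{-28900} + \frac{\left(-19072 + 74470\right) \left(180286 - 153223\right)}{42774} = 7536 \left(- \frac{1}{28900}\right) + 55398 \cdot 27063 \cdot \frac{1}{42774} = - \frac{1884}{7225} + 1499236074 \cdot \frac{1}{42774} = - \frac{1884}{7225} + \frac{249872679}{7129} = \frac{1805316674739}{51507025}$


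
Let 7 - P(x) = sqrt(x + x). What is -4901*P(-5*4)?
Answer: -34307 + 9802*I*sqrt(10) ≈ -34307.0 + 30997.0*I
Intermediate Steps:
P(x) = 7 - sqrt(2)*sqrt(x) (P(x) = 7 - sqrt(x + x) = 7 - sqrt(2*x) = 7 - sqrt(2)*sqrt(x))
-4901*P(-5*4) = -4901*(7 - sqrt(2)*sqrt(-5*4)) = -4901*(7 - sqrt(2)*sqrt(-20)) = -4901*(7 - sqrt(2)*2*I*sqrt(5)) = -4901*(7 - 2*I*sqrt(10)) = -34307 + 9802*I*sqrt(10)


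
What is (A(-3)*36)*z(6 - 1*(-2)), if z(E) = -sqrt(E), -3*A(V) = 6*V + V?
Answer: -504*sqrt(2) ≈ -712.76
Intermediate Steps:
A(V) = -7*V/3 (A(V) = -(6*V + V)/3 = -7*V/3)
(A(-3)*36)*z(6 - 1*(-2)) = (-7/3*(-3)*36)*(-sqrt(6 - 1*(-2))) = (7*36)*(-sqrt(6 + 2)) = 252*(-sqrt(8)) = 252*(-2*sqrt(2)) = -504*sqrt(2)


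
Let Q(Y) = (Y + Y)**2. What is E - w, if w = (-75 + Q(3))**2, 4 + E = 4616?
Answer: 3091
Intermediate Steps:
E = 4612 (E = -4 + 4616 = 4612)
Q(Y) = 4*Y**2 (Q(Y) = (2*Y)**2 = 4*Y**2)
w = 1521 (w = (-75 + 4*3**2)**2 = (-75 + 4*9)**2 = (-75 + 36)**2 = (-39)**2 = 1521)
E - w = 4612 - 1*1521 = 4612 - 1521 = 3091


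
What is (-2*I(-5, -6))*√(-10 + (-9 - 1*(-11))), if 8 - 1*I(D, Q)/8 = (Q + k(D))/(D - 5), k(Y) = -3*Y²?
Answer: 16*I*√2/5 ≈ 4.5255*I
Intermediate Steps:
I(D, Q) = 64 - 8*(Q - 3*D²)/(-5 + D) (I(D, Q) = 64 - 8*(Q - 3*D²)/(D - 5) = 64 - 8*(Q - 3*D²)/(-5 + D))
(-2*I(-5, -6))*√(-10 + (-9 - 1*(-11))) = (-16*(-40 - 1*(-6) + 3*(-5)² + 8*(-5))/(-5 - 5))*√(-10 + (-9 - 1*(-11))) = (-16*(-40 + 6 + 3*25 - 40)/(-10))*√(-10 + (-9 + 11)) = (-16*(-1)*(-40 + 6 + 75 - 40)/10)*√(-10 + 2) = (-16*(-1)/10)*√(-8) = (-2*(-⅘))*(2*I*√2) = 8*(2*I*√2)/5 = 16*I*√2/5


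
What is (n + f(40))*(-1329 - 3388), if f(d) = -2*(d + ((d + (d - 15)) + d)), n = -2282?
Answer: 12132124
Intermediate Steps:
f(d) = 30 - 8*d (f(d) = -2*(d + ((d + (-15 + d)) + d)) = -2*(d + ((-15 + 2*d) + d)) = -2*(d + (-15 + 3*d)) = -2*(-15 + 4*d) = 30 - 8*d)
(n + f(40))*(-1329 - 3388) = (-2282 + (30 - 8*40))*(-1329 - 3388) = (-2282 + (30 - 320))*(-4717) = (-2282 - 290)*(-4717) = -2572*(-4717) = 12132124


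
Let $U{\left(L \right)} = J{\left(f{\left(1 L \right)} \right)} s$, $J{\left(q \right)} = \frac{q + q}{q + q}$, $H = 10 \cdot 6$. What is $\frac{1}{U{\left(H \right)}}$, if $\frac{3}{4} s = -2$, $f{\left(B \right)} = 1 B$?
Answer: $- \frac{3}{8} \approx -0.375$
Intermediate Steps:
$H = 60$
$f{\left(B \right)} = B$
$s = - \frac{8}{3}$ ($s = \frac{4}{3} \left(-2\right) = - \frac{8}{3} \approx -2.6667$)
$J{\left(q \right)} = 1$ ($J{\left(q \right)} = \frac{2 q}{2 q} = 2 q \frac{1}{2 q} = 1$)
$U{\left(L \right)} = - \frac{8}{3}$ ($U{\left(L \right)} = 1 \left(- \frac{8}{3}\right) = - \frac{8}{3}$)
$\frac{1}{U{\left(H \right)}} = \frac{1}{- \frac{8}{3}} = - \frac{3}{8}$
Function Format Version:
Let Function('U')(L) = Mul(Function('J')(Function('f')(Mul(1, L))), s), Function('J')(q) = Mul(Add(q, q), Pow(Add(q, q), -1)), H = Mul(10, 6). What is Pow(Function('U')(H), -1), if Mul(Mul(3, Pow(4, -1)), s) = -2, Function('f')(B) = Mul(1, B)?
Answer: Rational(-3, 8) ≈ -0.37500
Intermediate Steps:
H = 60
Function('f')(B) = B
s = Rational(-8, 3) (s = Mul(Rational(4, 3), -2) = Rational(-8, 3) ≈ -2.6667)
Function('J')(q) = 1 (Function('J')(q) = Mul(Mul(2, q), Pow(Mul(2, q), -1)) = Mul(Mul(2, q), Mul(Rational(1, 2), Pow(q, -1))) = 1)
Function('U')(L) = Rational(-8, 3) (Function('U')(L) = Mul(1, Rational(-8, 3)) = Rational(-8, 3))
Pow(Function('U')(H), -1) = Pow(Rational(-8, 3), -1) = Rational(-3, 8)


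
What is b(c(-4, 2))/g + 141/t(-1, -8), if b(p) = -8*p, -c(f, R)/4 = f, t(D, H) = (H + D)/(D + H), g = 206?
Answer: 14459/103 ≈ 140.38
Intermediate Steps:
t(D, H) = 1 (t(D, H) = (D + H)/(D + H) = 1)
c(f, R) = -4*f
b(c(-4, 2))/g + 141/t(-1, -8) = -(-32)*(-4)/206 + 141/1 = -8*16*(1/206) + 141*1 = -128*1/206 + 141 = -64/103 + 141 = 14459/103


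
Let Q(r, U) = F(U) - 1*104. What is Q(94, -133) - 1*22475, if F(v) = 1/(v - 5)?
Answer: -3115903/138 ≈ -22579.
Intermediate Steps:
F(v) = 1/(-5 + v)
Q(r, U) = -104 + 1/(-5 + U) (Q(r, U) = 1/(-5 + U) - 1*104 = 1/(-5 + U) - 104 = -104 + 1/(-5 + U))
Q(94, -133) - 1*22475 = (521 - 104*(-133))/(-5 - 133) - 1*22475 = (521 + 13832)/(-138) - 22475 = -1/138*14353 - 22475 = -14353/138 - 22475 = -3115903/138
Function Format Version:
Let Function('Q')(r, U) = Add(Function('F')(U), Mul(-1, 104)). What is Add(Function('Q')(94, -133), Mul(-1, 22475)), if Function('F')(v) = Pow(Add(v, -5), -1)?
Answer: Rational(-3115903, 138) ≈ -22579.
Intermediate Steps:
Function('F')(v) = Pow(Add(-5, v), -1)
Function('Q')(r, U) = Add(-104, Pow(Add(-5, U), -1)) (Function('Q')(r, U) = Add(Pow(Add(-5, U), -1), Mul(-1, 104)) = Add(Pow(Add(-5, U), -1), -104) = Add(-104, Pow(Add(-5, U), -1)))
Add(Function('Q')(94, -133), Mul(-1, 22475)) = Add(Mul(Pow(Add(-5, -133), -1), Add(521, Mul(-104, -133))), Mul(-1, 22475)) = Add(Mul(Pow(-138, -1), Add(521, 13832)), -22475) = Add(Mul(Rational(-1, 138), 14353), -22475) = Add(Rational(-14353, 138), -22475) = Rational(-3115903, 138)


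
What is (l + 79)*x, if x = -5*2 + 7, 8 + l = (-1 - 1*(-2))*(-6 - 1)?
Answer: -192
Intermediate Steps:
l = -15 (l = -8 + (-1 - 1*(-2))*(-6 - 1) = -8 + (-1 + 2)*(-7) = -8 + 1*(-7) = -8 - 7 = -15)
x = -3 (x = -10 + 7 = -3)
(l + 79)*x = (-15 + 79)*(-3) = 64*(-3) = -192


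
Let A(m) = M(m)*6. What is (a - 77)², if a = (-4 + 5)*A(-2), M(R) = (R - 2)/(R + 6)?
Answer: 6889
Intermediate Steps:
M(R) = (-2 + R)/(6 + R)
A(m) = 6*(-2 + m)/(6 + m) (A(m) = ((-2 + m)/(6 + m))*6 = 6*(-2 + m)/(6 + m))
a = -6 (a = (-4 + 5)*(6*(-2 - 2)/(6 - 2)) = 1*(6*(-4)/4) = 1*(6*(¼)*(-4)) = 1*(-6) = -6)
(a - 77)² = (-6 - 77)² = (-83)² = 6889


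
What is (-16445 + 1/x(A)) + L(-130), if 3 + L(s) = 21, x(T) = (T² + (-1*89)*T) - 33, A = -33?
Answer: -65593010/3993 ≈ -16427.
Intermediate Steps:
x(T) = -33 + T² - 89*T (x(T) = (T² - 89*T) - 33 = -33 + T² - 89*T)
L(s) = 18 (L(s) = -3 + 21 = 18)
(-16445 + 1/x(A)) + L(-130) = (-16445 + 1/(-33 + (-33)² - 89*(-33))) + 18 = (-16445 + 1/(-33 + 1089 + 2937)) + 18 = (-16445 + 1/3993) + 18 = -65664884/3993 + 18 = -65593010/3993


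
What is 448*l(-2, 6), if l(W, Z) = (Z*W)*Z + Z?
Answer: -29568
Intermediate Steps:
l(W, Z) = Z + W*Z**2 (l(W, Z) = (W*Z)*Z + Z = W*Z**2 + Z = Z + W*Z**2)
448*l(-2, 6) = 448*(6*(1 - 2*6)) = 448*(6*(1 - 12)) = 448*(6*(-11)) = 448*(-66) = -29568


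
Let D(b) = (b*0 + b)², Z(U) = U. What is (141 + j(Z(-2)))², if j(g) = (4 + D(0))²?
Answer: 24649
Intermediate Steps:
D(b) = b² (D(b) = (0 + b)² = b²)
j(g) = 16 (j(g) = (4 + 0²)² = (4 + 0)² = 4² = 16)
(141 + j(Z(-2)))² = (141 + 16)² = 157² = 24649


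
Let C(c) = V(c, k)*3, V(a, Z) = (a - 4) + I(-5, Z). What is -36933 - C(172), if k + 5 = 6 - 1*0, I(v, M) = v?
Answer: -37422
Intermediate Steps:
k = 1 (k = -5 + (6 - 1*0) = -5 + (6 + 0) = -5 + 6 = 1)
V(a, Z) = -9 + a (V(a, Z) = (a - 4) - 5 = (-4 + a) - 5 = -9 + a)
C(c) = -27 + 3*c (C(c) = (-9 + c)*3 = -27 + 3*c)
-36933 - C(172) = -36933 - (-27 + 3*172) = -36933 - (-27 + 516) = -36933 - 1*489 = -36933 - 489 = -37422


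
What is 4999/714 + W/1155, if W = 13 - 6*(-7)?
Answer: 719/102 ≈ 7.0490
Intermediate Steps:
W = 55 (W = 13 + 42 = 55)
4999/714 + W/1155 = 4999/714 + 55/1155 = 4999*(1/714) + 55*(1/1155) = 4999/714 + 1/21 = 719/102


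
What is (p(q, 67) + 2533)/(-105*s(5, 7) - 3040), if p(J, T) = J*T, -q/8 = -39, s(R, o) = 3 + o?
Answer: -23437/4090 ≈ -5.7303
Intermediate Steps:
q = 312 (q = -8*(-39) = 312)
(p(q, 67) + 2533)/(-105*s(5, 7) - 3040) = (312*67 + 2533)/(-105*(3 + 7) - 3040) = (20904 + 2533)/(-105*10 - 3040) = 23437/(-1050 - 3040) = 23437/(-4090) = 23437*(-1/4090) = -23437/4090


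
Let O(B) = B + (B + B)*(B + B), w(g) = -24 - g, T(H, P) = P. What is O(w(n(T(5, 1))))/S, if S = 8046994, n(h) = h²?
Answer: 2475/8046994 ≈ 0.00030757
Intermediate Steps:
O(B) = B + 4*B² (O(B) = B + (2*B)*(2*B) = B + 4*B²)
O(w(n(T(5, 1))))/S = ((-24 - 1*1²)*(1 + 4*(-24 - 1*1²)))/8046994 = ((-24 - 1*1)*(1 + 4*(-24 - 1*1)))*(1/8046994) = ((-24 - 1)*(1 + 4*(-24 - 1)))*(1/8046994) = -25*(1 + 4*(-25))*(1/8046994) = -25*(1 - 100)*(1/8046994) = -25*(-99)*(1/8046994) = 2475*(1/8046994) = 2475/8046994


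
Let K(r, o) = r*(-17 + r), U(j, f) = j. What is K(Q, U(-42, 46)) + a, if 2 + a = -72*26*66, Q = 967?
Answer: 795096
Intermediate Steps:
a = -123554 (a = -2 - 72*26*66 = -2 - 1872*66 = -2 - 123552 = -123554)
K(Q, U(-42, 46)) + a = 967*(-17 + 967) - 123554 = 967*950 - 123554 = 918650 - 123554 = 795096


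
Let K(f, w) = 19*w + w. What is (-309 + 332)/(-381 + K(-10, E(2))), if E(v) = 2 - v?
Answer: -23/381 ≈ -0.060367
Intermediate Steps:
K(f, w) = 20*w
(-309 + 332)/(-381 + K(-10, E(2))) = (-309 + 332)/(-381 + 20*(2 - 1*2)) = 23/(-381 + 20*(2 - 2)) = 23/(-381 + 20*0) = 23/(-381 + 0) = 23/(-381) = 23*(-1/381) = -23/381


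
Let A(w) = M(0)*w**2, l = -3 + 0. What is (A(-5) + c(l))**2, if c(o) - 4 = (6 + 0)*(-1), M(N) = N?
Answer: 4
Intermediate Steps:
l = -3
c(o) = -2 (c(o) = 4 + (6 + 0)*(-1) = 4 + 6*(-1) = 4 - 6 = -2)
A(w) = 0 (A(w) = 0*w**2 = 0)
(A(-5) + c(l))**2 = (0 - 2)**2 = (-2)**2 = 4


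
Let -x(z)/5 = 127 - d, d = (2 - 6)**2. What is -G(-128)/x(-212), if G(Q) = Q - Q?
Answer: 0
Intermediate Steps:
G(Q) = 0
d = 16 (d = (-4)**2 = 16)
x(z) = -555 (x(z) = -5*(127 - 1*16) = -5*(127 - 16) = -5*111 = -555)
-G(-128)/x(-212) = -0/(-555) = -0*(-1)/555 = -1*0 = 0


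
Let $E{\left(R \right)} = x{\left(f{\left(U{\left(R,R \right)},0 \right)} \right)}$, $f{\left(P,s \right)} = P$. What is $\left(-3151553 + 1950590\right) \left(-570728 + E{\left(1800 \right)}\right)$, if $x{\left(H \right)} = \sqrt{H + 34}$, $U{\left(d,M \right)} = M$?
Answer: $685423211064 - 1200963 \sqrt{1834} \approx 6.8537 \cdot 10^{11}$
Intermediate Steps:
$x{\left(H \right)} = \sqrt{34 + H}$
$E{\left(R \right)} = \sqrt{34 + R}$
$\left(-3151553 + 1950590\right) \left(-570728 + E{\left(1800 \right)}\right) = \left(-3151553 + 1950590\right) \left(-570728 + \sqrt{34 + 1800}\right) = - 1200963 \left(-570728 + \sqrt{1834}\right) = 685423211064 - 1200963 \sqrt{1834}$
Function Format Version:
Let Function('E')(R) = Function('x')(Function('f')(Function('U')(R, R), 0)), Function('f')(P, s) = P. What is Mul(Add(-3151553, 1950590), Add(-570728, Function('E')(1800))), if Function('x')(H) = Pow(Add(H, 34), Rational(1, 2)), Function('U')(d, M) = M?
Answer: Add(685423211064, Mul(-1200963, Pow(1834, Rational(1, 2)))) ≈ 6.8537e+11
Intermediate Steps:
Function('x')(H) = Pow(Add(34, H), Rational(1, 2))
Function('E')(R) = Pow(Add(34, R), Rational(1, 2))
Mul(Add(-3151553, 1950590), Add(-570728, Function('E')(1800))) = Mul(Add(-3151553, 1950590), Add(-570728, Pow(Add(34, 1800), Rational(1, 2)))) = Mul(-1200963, Add(-570728, Pow(1834, Rational(1, 2)))) = Add(685423211064, Mul(-1200963, Pow(1834, Rational(1, 2))))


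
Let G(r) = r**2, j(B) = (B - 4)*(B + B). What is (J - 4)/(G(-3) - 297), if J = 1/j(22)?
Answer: 3167/228096 ≈ 0.013884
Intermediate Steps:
j(B) = 2*B*(-4 + B) (j(B) = (-4 + B)*(2*B) = 2*B*(-4 + B))
J = 1/792 (J = 1/(2*22*(-4 + 22)) = 1/(2*22*18) = 1/792 ≈ 0.0012626)
(J - 4)/(G(-3) - 297) = (1/792 - 4)/((-3)**2 - 297) = -3167/(792*(9 - 297)) = -3167/792/(-288) = -3167/792*(-1/288) = 3167/228096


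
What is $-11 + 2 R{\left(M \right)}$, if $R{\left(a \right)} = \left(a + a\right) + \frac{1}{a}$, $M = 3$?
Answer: $\frac{5}{3} \approx 1.6667$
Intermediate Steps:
$R{\left(a \right)} = \frac{1}{a} + 2 a$ ($R{\left(a \right)} = 2 a + \frac{1}{a} = \frac{1}{a} + 2 a$)
$-11 + 2 R{\left(M \right)} = -11 + 2 \left(\frac{1}{3} + 2 \cdot 3\right) = -11 + 2 \left(\frac{1}{3} + 6\right) = -11 + 2 \cdot \frac{19}{3} = -11 + \frac{38}{3} = \frac{5}{3}$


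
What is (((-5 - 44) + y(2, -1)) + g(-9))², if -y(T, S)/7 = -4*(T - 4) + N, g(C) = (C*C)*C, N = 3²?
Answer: 804609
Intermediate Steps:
N = 9
g(C) = C³ (g(C) = C²*C = C³)
y(T, S) = -175 + 28*T (y(T, S) = -7*(-4*(T - 4) + 9) = -7*(-4*(-4 + T) + 9) = -7*((16 - 4*T) + 9) = -7*(25 - 4*T) = -175 + 28*T)
(((-5 - 44) + y(2, -1)) + g(-9))² = (((-5 - 44) + (-175 + 28*2)) + (-9)³)² = ((-49 + (-175 + 56)) - 729)² = ((-49 - 119) - 729)² = (-168 - 729)² = (-897)² = 804609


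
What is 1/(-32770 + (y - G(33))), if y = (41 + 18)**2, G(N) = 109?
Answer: -1/29398 ≈ -3.4016e-5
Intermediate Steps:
y = 3481 (y = 59**2 = 3481)
1/(-32770 + (y - G(33))) = 1/(-32770 + (3481 - 1*109)) = 1/(-32770 + (3481 - 109)) = 1/(-32770 + 3372) = 1/(-29398) = -1/29398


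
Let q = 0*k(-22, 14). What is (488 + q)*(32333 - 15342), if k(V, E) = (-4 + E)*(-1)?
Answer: 8291608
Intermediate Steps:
k(V, E) = 4 - E
q = 0 (q = 0*(4 - 1*14) = 0*(4 - 14) = 0*(-10) = 0)
(488 + q)*(32333 - 15342) = (488 + 0)*(32333 - 15342) = 488*16991 = 8291608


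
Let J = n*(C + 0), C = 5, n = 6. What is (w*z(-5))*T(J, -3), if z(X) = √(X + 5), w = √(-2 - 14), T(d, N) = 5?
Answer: 0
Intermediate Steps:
J = 30 (J = 6*(5 + 0) = 6*5 = 30)
w = 4*I (w = √(-16) = 4*I ≈ 4.0*I)
z(X) = √(5 + X)
(w*z(-5))*T(J, -3) = ((4*I)*√(5 - 5))*5 = ((4*I)*√0)*5 = ((4*I)*0)*5 = 0*5 = 0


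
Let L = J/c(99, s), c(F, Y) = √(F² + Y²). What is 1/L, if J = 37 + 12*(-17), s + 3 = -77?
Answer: -√16201/167 ≈ -0.76217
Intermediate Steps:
s = -80 (s = -3 - 77 = -80)
J = -167 (J = 37 - 204 = -167)
L = -167*√16201/16201 (L = -167/√(99² + (-80)²) = -167/√(9801 + 6400) = -167*√16201/16201 ≈ -1.3120)
1/L = 1/(-167*√16201/16201) = -√16201/167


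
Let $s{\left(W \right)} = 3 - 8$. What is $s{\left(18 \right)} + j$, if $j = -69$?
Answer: $-74$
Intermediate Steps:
$s{\left(W \right)} = -5$ ($s{\left(W \right)} = 3 - 8 = -5$)
$s{\left(18 \right)} + j = -5 - 69 = -74$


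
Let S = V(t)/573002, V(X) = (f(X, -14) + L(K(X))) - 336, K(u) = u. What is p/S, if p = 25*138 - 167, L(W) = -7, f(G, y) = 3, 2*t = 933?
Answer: -55328399/10 ≈ -5.5328e+6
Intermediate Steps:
t = 933/2 (t = (½)*933 = 933/2 ≈ 466.50)
p = 3283 (p = 3450 - 167 = 3283)
V(X) = -340 (V(X) = (3 - 7) - 336 = -4 - 336 = -340)
S = -10/16853 (S = -340/573002 = -340*1/573002 = -10/16853 ≈ -0.00059337)
p/S = 3283/(-10/16853) = 3283*(-16853/10) = -55328399/10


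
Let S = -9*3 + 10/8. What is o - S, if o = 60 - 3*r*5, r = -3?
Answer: 523/4 ≈ 130.75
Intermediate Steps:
o = 105 (o = 60 - 3*(-3)*5 = 60 - (-9)*5 = 60 - 1*(-45) = 60 + 45 = 105)
S = -103/4 (S = -27 + 10*(⅛) = -27 + 5/4 = -103/4 ≈ -25.750)
o - S = 105 - 1*(-103/4) = 105 + 103/4 = 523/4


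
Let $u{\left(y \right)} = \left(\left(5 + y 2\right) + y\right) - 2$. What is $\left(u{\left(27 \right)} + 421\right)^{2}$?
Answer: $255025$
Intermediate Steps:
$u{\left(y \right)} = 3 + 3 y$ ($u{\left(y \right)} = \left(\left(5 + 2 y\right) + y\right) - 2 = \left(5 + 3 y\right) - 2 = 3 + 3 y$)
$\left(u{\left(27 \right)} + 421\right)^{2} = \left(\left(3 + 3 \cdot 27\right) + 421\right)^{2} = \left(\left(3 + 81\right) + 421\right)^{2} = \left(84 + 421\right)^{2} = 505^{2} = 255025$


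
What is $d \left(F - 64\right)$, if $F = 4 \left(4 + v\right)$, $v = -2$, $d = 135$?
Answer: $-7560$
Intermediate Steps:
$F = 8$ ($F = 4 \left(4 - 2\right) = 4 \cdot 2 = 8$)
$d \left(F - 64\right) = 135 \left(8 - 64\right) = 135 \left(-56\right) = -7560$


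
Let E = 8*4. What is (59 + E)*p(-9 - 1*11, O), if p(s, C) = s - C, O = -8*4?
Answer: 1092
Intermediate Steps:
O = -32
E = 32
(59 + E)*p(-9 - 1*11, O) = (59 + 32)*((-9 - 1*11) - 1*(-32)) = 91*((-9 - 11) + 32) = 91*(-20 + 32) = 91*12 = 1092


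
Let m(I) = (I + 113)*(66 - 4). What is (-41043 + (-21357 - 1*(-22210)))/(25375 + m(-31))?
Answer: -40190/30459 ≈ -1.3195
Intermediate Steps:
m(I) = 7006 + 62*I (m(I) = (113 + I)*62 = 7006 + 62*I)
(-41043 + (-21357 - 1*(-22210)))/(25375 + m(-31)) = (-41043 + (-21357 - 1*(-22210)))/(25375 + (7006 + 62*(-31))) = (-41043 + (-21357 + 22210))/(25375 + (7006 - 1922)) = (-41043 + 853)/(25375 + 5084) = -40190/30459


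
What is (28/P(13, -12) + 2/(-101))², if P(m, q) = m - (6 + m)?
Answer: 2016400/91809 ≈ 21.963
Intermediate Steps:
P(m, q) = -6 (P(m, q) = m + (-6 - m) = -6)
(28/P(13, -12) + 2/(-101))² = (28/(-6) + 2/(-101))² = (28*(-⅙) + 2*(-1/101))² = (-14/3 - 2/101)² = (-1420/303)² = 2016400/91809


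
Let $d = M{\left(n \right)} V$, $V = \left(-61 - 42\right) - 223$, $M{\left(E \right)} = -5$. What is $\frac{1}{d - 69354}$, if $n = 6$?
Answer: $- \frac{1}{67724} \approx -1.4766 \cdot 10^{-5}$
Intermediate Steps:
$V = -326$ ($V = -103 - 223 = -326$)
$d = 1630$ ($d = \left(-5\right) \left(-326\right) = 1630$)
$\frac{1}{d - 69354} = \frac{1}{1630 - 69354} = \frac{1}{-67724} = - \frac{1}{67724}$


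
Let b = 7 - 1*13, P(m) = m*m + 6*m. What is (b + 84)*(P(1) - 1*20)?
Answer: -1014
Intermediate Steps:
P(m) = m² + 6*m
b = -6 (b = 7 - 13 = -6)
(b + 84)*(P(1) - 1*20) = (-6 + 84)*(1*(6 + 1) - 1*20) = 78*(1*7 - 20) = 78*(7 - 20) = 78*(-13) = -1014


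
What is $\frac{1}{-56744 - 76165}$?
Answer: $- \frac{1}{132909} \approx -7.5239 \cdot 10^{-6}$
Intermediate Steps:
$\frac{1}{-56744 - 76165} = \frac{1}{-132909} = - \frac{1}{132909}$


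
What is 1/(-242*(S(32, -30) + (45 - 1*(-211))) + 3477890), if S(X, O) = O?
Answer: 1/3423198 ≈ 2.9212e-7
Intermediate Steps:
1/(-242*(S(32, -30) + (45 - 1*(-211))) + 3477890) = 1/(-242*(-30 + (45 - 1*(-211))) + 3477890) = 1/(-242*(-30 + (45 + 211)) + 3477890) = 1/(-242*(-30 + 256) + 3477890) = 1/(-242*226 + 3477890) = 1/(-54692 + 3477890) = 1/3423198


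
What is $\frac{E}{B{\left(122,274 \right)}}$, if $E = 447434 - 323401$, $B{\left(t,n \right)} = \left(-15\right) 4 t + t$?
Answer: $- \frac{124033}{7198} \approx -17.232$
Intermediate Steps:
$B{\left(t,n \right)} = - 59 t$ ($B{\left(t,n \right)} = - 60 t + t = - 59 t$)
$E = 124033$
$\frac{E}{B{\left(122,274 \right)}} = \frac{124033}{\left(-59\right) 122} = \frac{124033}{-7198} = 124033 \left(- \frac{1}{7198}\right) = - \frac{124033}{7198}$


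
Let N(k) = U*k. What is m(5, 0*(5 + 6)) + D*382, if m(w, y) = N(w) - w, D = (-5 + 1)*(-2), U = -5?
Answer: 3026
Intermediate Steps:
D = 8 (D = -4*(-2) = 8)
N(k) = -5*k
m(w, y) = -6*w (m(w, y) = -5*w - w = -6*w)
m(5, 0*(5 + 6)) + D*382 = -6*5 + 8*382 = -30 + 3056 = 3026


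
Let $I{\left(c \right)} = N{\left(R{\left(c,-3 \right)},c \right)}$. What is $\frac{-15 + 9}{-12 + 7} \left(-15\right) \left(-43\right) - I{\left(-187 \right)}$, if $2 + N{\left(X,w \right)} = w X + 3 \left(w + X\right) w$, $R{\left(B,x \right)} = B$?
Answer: $-244007$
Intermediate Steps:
$N{\left(X,w \right)} = -2 + X w + w \left(3 X + 3 w\right)$ ($N{\left(X,w \right)} = -2 + \left(w X + 3 \left(w + X\right) w\right) = -2 + \left(X w + 3 \left(X + w\right) w\right) = -2 + \left(X w + \left(3 X + 3 w\right) w\right) = -2 + \left(X w + w \left(3 X + 3 w\right)\right) = -2 + X w + w \left(3 X + 3 w\right)$)
$I{\left(c \right)} = -2 + 7 c^{2}$ ($I{\left(c \right)} = -2 + 3 c^{2} + 4 c c = -2 + 3 c^{2} + 4 c^{2} = -2 + 7 c^{2}$)
$\frac{-15 + 9}{-12 + 7} \left(-15\right) \left(-43\right) - I{\left(-187 \right)} = \frac{-15 + 9}{-12 + 7} \left(-15\right) \left(-43\right) - \left(-2 + 7 \left(-187\right)^{2}\right) = - \frac{6}{-5} \left(-15\right) \left(-43\right) - \left(-2 + 7 \cdot 34969\right) = \left(-6\right) \left(- \frac{1}{5}\right) \left(-15\right) \left(-43\right) - \left(-2 + 244783\right) = \frac{6}{5} \left(-15\right) \left(-43\right) - 244781 = \left(-18\right) \left(-43\right) - 244781 = 774 - 244781 = -244007$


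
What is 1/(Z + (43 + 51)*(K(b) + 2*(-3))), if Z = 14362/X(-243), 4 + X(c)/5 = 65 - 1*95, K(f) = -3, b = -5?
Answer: -85/79091 ≈ -0.0010747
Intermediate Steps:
X(c) = -170 (X(c) = -20 + 5*(65 - 1*95) = -20 + 5*(65 - 95) = -20 + 5*(-30) = -20 - 150 = -170)
Z = -7181/85 (Z = 14362/(-170) = 14362*(-1/170) = -7181/85 ≈ -84.482)
1/(Z + (43 + 51)*(K(b) + 2*(-3))) = 1/(-7181/85 + (43 + 51)*(-3 + 2*(-3))) = 1/(-7181/85 + 94*(-3 - 6)) = 1/(-7181/85 + 94*(-9)) = 1/(-7181/85 - 846) = 1/(-79091/85) = -85/79091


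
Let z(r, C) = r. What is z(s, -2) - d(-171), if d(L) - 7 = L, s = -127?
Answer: 37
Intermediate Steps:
d(L) = 7 + L
z(s, -2) - d(-171) = -127 - (7 - 171) = -127 - 1*(-164) = -127 + 164 = 37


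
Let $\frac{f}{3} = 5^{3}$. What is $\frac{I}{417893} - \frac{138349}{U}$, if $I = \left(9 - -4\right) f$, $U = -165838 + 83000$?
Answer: $\frac{8316987701}{4945345762} \approx 1.6818$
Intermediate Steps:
$f = 375$ ($f = 3 \cdot 5^{3} = 3 \cdot 125 = 375$)
$U = -82838$
$I = 4875$ ($I = \left(9 - -4\right) 375 = \left(9 + 4\right) 375 = 13 \cdot 375 = 4875$)
$\frac{I}{417893} - \frac{138349}{U} = \frac{4875}{417893} - \frac{138349}{-82838} = 4875 \cdot \frac{1}{417893} - - \frac{138349}{82838} = \frac{4875}{417893} + \frac{138349}{82838} = \frac{8316987701}{4945345762}$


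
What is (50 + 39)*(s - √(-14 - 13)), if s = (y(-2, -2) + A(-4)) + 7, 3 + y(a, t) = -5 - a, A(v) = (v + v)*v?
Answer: 2937 - 267*I*√3 ≈ 2937.0 - 462.46*I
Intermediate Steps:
A(v) = 2*v² (A(v) = (2*v)*v = 2*v²)
y(a, t) = -8 - a (y(a, t) = -3 + (-5 - a) = -8 - a)
s = 33 (s = ((-8 - 1*(-2)) + 2*(-4)²) + 7 = ((-8 + 2) + 2*16) + 7 = (-6 + 32) + 7 = 26 + 7 = 33)
(50 + 39)*(s - √(-14 - 13)) = (50 + 39)*(33 - √(-14 - 13)) = 89*(33 - √(-27)) = 89*(33 - 3*I*√3) = 2937 - 267*I*√3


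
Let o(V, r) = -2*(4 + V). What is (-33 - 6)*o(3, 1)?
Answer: 546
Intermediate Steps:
o(V, r) = -8 - 2*V
(-33 - 6)*o(3, 1) = (-33 - 6)*(-8 - 2*3) = -39*(-8 - 6) = -39*(-14) = 546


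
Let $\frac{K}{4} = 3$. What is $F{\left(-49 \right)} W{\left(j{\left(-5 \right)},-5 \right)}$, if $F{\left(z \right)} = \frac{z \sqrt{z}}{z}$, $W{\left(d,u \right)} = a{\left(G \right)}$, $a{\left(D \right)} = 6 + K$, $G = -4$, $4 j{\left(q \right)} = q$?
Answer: $126 i \approx 126.0 i$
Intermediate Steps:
$j{\left(q \right)} = \frac{q}{4}$
$K = 12$ ($K = 4 \cdot 3 = 12$)
$a{\left(D \right)} = 18$ ($a{\left(D \right)} = 6 + 12 = 18$)
$W{\left(d,u \right)} = 18$
$F{\left(z \right)} = \sqrt{z}$ ($F{\left(z \right)} = \frac{z^{\frac{3}{2}}}{z} = \sqrt{z}$)
$F{\left(-49 \right)} W{\left(j{\left(-5 \right)},-5 \right)} = \sqrt{-49} \cdot 18 = 7 i 18 = 126 i$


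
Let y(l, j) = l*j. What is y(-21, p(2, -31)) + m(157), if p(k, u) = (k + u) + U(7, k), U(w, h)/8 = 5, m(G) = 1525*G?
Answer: 239194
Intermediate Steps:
U(w, h) = 40 (U(w, h) = 8*5 = 40)
p(k, u) = 40 + k + u (p(k, u) = (k + u) + 40 = 40 + k + u)
y(l, j) = j*l
y(-21, p(2, -31)) + m(157) = (40 + 2 - 31)*(-21) + 1525*157 = 11*(-21) + 239425 = -231 + 239425 = 239194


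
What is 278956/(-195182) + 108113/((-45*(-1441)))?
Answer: 1506404873/6328288395 ≈ 0.23804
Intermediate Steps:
278956/(-195182) + 108113/((-45*(-1441))) = 278956*(-1/195182) + 108113/64845 = -139478/97591 + 108113*(1/64845) = -139478/97591 + 108113/64845 = 1506404873/6328288395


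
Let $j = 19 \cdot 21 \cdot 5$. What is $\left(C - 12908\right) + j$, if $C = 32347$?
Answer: $21434$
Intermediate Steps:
$j = 1995$ ($j = 399 \cdot 5 = 1995$)
$\left(C - 12908\right) + j = \left(32347 - 12908\right) + 1995 = 19439 + 1995 = 21434$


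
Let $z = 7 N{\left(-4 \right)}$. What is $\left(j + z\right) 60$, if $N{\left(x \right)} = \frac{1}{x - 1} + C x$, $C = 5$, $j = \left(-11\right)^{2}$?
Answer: $-1224$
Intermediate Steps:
$j = 121$
$N{\left(x \right)} = \frac{1}{-1 + x} + 5 x$ ($N{\left(x \right)} = \frac{1}{x - 1} + 5 x = \frac{1}{-1 + x} + 5 x$)
$z = - \frac{707}{5}$ ($z = 7 \frac{1 - -20 + 5 \left(-4\right)^{2}}{-1 - 4} = 7 \frac{1 + 20 + 5 \cdot 16}{-5} = 7 \left(- \frac{1 + 20 + 80}{5}\right) = 7 \left(\left(- \frac{1}{5}\right) 101\right) = 7 \left(- \frac{101}{5}\right) = - \frac{707}{5} \approx -141.4$)
$\left(j + z\right) 60 = \left(121 - \frac{707}{5}\right) 60 = \left(- \frac{102}{5}\right) 60 = -1224$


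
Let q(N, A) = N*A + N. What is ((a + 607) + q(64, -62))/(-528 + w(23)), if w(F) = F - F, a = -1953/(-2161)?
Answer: 148393/23771 ≈ 6.2426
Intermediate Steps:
a = 1953/2161 (a = -1953*(-1/2161) = 1953/2161 ≈ 0.90375)
w(F) = 0
q(N, A) = N + A*N (q(N, A) = A*N + N = N + A*N)
((a + 607) + q(64, -62))/(-528 + w(23)) = ((1953/2161 + 607) + 64*(1 - 62))/(-528 + 0) = (1313680/2161 + 64*(-61))/(-528) = (1313680/2161 - 3904)*(-1/528) = -7122864/2161*(-1/528) = 148393/23771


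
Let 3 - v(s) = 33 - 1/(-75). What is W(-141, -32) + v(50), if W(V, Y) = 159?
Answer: 9674/75 ≈ 128.99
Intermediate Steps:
v(s) = -2251/75 (v(s) = 3 - (33 - 1/(-75)) = 3 - (33 - 1*(-1/75)) = 3 - (33 + 1/75) = 3 - 1*2476/75 = 3 - 2476/75 = -2251/75)
W(-141, -32) + v(50) = 159 - 2251/75 = 9674/75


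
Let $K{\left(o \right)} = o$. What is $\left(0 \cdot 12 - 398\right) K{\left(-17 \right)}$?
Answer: $6766$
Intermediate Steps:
$\left(0 \cdot 12 - 398\right) K{\left(-17 \right)} = \left(0 \cdot 12 - 398\right) \left(-17\right) = \left(0 - 398\right) \left(-17\right) = \left(-398\right) \left(-17\right) = 6766$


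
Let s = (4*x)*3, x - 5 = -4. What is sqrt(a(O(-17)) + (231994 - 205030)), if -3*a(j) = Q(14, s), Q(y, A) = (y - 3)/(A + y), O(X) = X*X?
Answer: sqrt(164048118)/78 ≈ 164.21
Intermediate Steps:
x = 1 (x = 5 - 4 = 1)
s = 12 (s = (4*1)*3 = 4*3 = 12)
O(X) = X**2
Q(y, A) = (-3 + y)/(A + y)
a(j) = -11/78 (a(j) = -(-3 + 14)/(3*(12 + 14)) = -11/(3*26) = -11/78)
sqrt(a(O(-17)) + (231994 - 205030)) = sqrt(-11/78 + (231994 - 205030)) = sqrt(-11/78 + 26964) = sqrt(2103181/78) = sqrt(164048118)/78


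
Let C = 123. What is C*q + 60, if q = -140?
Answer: -17160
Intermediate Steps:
C*q + 60 = 123*(-140) + 60 = -17220 + 60 = -17160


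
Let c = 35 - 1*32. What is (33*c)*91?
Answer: 9009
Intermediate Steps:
c = 3 (c = 35 - 32 = 3)
(33*c)*91 = (33*3)*91 = 99*91 = 9009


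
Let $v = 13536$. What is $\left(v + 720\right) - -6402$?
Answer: $20658$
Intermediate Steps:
$\left(v + 720\right) - -6402 = \left(13536 + 720\right) - -6402 = 14256 + 6402 = 20658$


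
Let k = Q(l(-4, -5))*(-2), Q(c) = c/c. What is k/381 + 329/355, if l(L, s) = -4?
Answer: 124639/135255 ≈ 0.92151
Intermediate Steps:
Q(c) = 1
k = -2 (k = 1*(-2) = -2)
k/381 + 329/355 = -2/381 + 329/355 = 124639/135255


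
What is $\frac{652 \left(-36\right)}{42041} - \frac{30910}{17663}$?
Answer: $- \frac{100827838}{43680599} \approx -2.3083$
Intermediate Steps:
$\frac{652 \left(-36\right)}{42041} - \frac{30910}{17663} = \left(-23472\right) \frac{1}{42041} - \frac{30910}{17663} = - \frac{23472}{42041} - \frac{30910}{17663} = - \frac{100827838}{43680599}$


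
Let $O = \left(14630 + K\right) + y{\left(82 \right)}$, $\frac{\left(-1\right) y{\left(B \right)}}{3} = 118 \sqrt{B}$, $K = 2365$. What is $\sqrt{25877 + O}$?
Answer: $\sqrt{42872 - 354 \sqrt{82}} \approx 199.16$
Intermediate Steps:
$y{\left(B \right)} = - 354 \sqrt{B}$ ($y{\left(B \right)} = - 3 \cdot 118 \sqrt{B} = - 354 \sqrt{B}$)
$O = 16995 - 354 \sqrt{82}$ ($O = \left(14630 + 2365\right) - 354 \sqrt{82} = 16995 - 354 \sqrt{82} \approx 13789.0$)
$\sqrt{25877 + O} = \sqrt{25877 + \left(16995 - 354 \sqrt{82}\right)} = \sqrt{42872 - 354 \sqrt{82}}$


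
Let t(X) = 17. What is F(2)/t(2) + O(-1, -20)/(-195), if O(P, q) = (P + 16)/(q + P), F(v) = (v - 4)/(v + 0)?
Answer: -256/4641 ≈ -0.055161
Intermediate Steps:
F(v) = (-4 + v)/v
O(P, q) = (16 + P)/(P + q)
F(2)/t(2) + O(-1, -20)/(-195) = ((-4 + 2)/2)/17 + ((16 - 1)/(-1 - 20))/(-195) = ((½)*(-2))*(1/17) + (15/(-21))*(-1/195) = -1*1/17 - 1/21*15*(-1/195) = -1/17 - 5/7*(-1/195) = -1/17 + 1/273 = -256/4641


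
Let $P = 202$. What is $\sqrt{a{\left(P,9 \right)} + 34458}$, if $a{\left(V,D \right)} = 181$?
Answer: $\sqrt{34639} \approx 186.12$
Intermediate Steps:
$\sqrt{a{\left(P,9 \right)} + 34458} = \sqrt{181 + 34458} = \sqrt{34639}$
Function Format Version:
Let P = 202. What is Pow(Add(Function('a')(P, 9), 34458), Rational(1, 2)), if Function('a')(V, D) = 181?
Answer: Pow(34639, Rational(1, 2)) ≈ 186.12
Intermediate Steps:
Pow(Add(Function('a')(P, 9), 34458), Rational(1, 2)) = Pow(Add(181, 34458), Rational(1, 2)) = Pow(34639, Rational(1, 2))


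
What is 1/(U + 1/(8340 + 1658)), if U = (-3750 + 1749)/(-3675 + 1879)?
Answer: 8978204/10003897 ≈ 0.89747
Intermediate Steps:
U = 2001/1796 (U = -2001/(-1796) = -2001*(-1/1796) = 2001/1796 ≈ 1.1141)
1/(U + 1/(8340 + 1658)) = 1/(2001/1796 + 1/(8340 + 1658)) = 1/(2001/1796 + 1/9998) = 1/(10003897/8978204) = 8978204/10003897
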